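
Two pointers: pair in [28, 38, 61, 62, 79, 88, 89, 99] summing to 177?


lo=0(28)+hi=7(99)=127
lo=1(38)+hi=7(99)=137
lo=2(61)+hi=7(99)=160
lo=3(62)+hi=7(99)=161
lo=4(79)+hi=7(99)=178
lo=4(79)+hi=6(89)=168
lo=5(88)+hi=6(89)=177

Yes: 88+89=177


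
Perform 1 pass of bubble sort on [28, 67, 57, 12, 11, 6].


Initial: [28, 67, 57, 12, 11, 6]
Pass 1: [28, 57, 12, 11, 6, 67] (4 swaps)

After 1 pass: [28, 57, 12, 11, 6, 67]


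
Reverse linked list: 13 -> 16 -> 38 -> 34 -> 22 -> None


Step 1: curr=13, set curr.next=prev(None) | reversed so far: 13
Step 2: curr=16, set curr.next=prev(13) | reversed so far: 16 -> 13
Step 3: curr=38, set curr.next=prev(16) | reversed so far: 38 -> 16 -> 13
Step 4: curr=34, set curr.next=prev(38) | reversed so far: 34 -> 38 -> 16 -> 13
Step 5: curr=22, set curr.next=prev(34) | reversed so far: 22 -> 34 -> 38 -> 16 -> 13

22 -> 34 -> 38 -> 16 -> 13 -> None


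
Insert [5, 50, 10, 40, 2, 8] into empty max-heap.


Insert 5: [5]
Insert 50: [50, 5]
Insert 10: [50, 5, 10]
Insert 40: [50, 40, 10, 5]
Insert 2: [50, 40, 10, 5, 2]
Insert 8: [50, 40, 10, 5, 2, 8]

Final heap: [50, 40, 10, 5, 2, 8]


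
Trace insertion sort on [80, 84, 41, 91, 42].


Initial: [80, 84, 41, 91, 42]
Insert 84: [80, 84, 41, 91, 42]
Insert 41: [41, 80, 84, 91, 42]
Insert 91: [41, 80, 84, 91, 42]
Insert 42: [41, 42, 80, 84, 91]

Sorted: [41, 42, 80, 84, 91]


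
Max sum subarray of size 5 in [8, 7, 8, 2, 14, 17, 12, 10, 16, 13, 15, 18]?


[0:5]: 39
[1:6]: 48
[2:7]: 53
[3:8]: 55
[4:9]: 69
[5:10]: 68
[6:11]: 66
[7:12]: 72

Max: 72 at [7:12]


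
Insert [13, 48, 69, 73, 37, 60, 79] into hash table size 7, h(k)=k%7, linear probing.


Insert 13: h=6 -> slot 6
Insert 48: h=6, 1 probes -> slot 0
Insert 69: h=6, 2 probes -> slot 1
Insert 73: h=3 -> slot 3
Insert 37: h=2 -> slot 2
Insert 60: h=4 -> slot 4
Insert 79: h=2, 3 probes -> slot 5

Table: [48, 69, 37, 73, 60, 79, 13]


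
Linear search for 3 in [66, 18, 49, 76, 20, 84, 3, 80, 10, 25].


i=0: 66!=3
i=1: 18!=3
i=2: 49!=3
i=3: 76!=3
i=4: 20!=3
i=5: 84!=3
i=6: 3==3 found!

Found at 6, 7 comps


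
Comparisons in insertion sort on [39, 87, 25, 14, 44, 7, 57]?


Algorithm: insertion sort
Input: [39, 87, 25, 14, 44, 7, 57]
Sorted: [7, 14, 25, 39, 44, 57, 87]

15


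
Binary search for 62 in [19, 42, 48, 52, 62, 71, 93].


Step 1: lo=0, hi=6, mid=3, val=52
Step 2: lo=4, hi=6, mid=5, val=71
Step 3: lo=4, hi=4, mid=4, val=62

Found at index 4


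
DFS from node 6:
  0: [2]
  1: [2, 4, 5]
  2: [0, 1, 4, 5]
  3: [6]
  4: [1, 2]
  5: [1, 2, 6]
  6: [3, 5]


Visit 6, push [5, 3]
Visit 3, push []
Visit 5, push [2, 1]
Visit 1, push [4, 2]
Visit 2, push [4, 0]
Visit 0, push []
Visit 4, push []

DFS order: [6, 3, 5, 1, 2, 0, 4]


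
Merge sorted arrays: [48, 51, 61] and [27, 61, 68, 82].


Take 27 from B
Take 48 from A
Take 51 from A
Take 61 from A

Merged: [27, 48, 51, 61, 61, 68, 82]


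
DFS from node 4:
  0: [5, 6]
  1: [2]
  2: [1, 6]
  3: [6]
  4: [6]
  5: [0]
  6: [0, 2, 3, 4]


Visit 4, push [6]
Visit 6, push [3, 2, 0]
Visit 0, push [5]
Visit 5, push []
Visit 2, push [1]
Visit 1, push []
Visit 3, push []

DFS order: [4, 6, 0, 5, 2, 1, 3]


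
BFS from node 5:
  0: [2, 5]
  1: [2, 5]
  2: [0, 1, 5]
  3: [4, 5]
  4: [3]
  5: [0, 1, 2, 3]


Visit 5, enqueue [0, 1, 2, 3]
Visit 0, enqueue []
Visit 1, enqueue []
Visit 2, enqueue []
Visit 3, enqueue [4]
Visit 4, enqueue []

BFS order: [5, 0, 1, 2, 3, 4]


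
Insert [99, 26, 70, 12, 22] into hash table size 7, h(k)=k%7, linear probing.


Insert 99: h=1 -> slot 1
Insert 26: h=5 -> slot 5
Insert 70: h=0 -> slot 0
Insert 12: h=5, 1 probes -> slot 6
Insert 22: h=1, 1 probes -> slot 2

Table: [70, 99, 22, None, None, 26, 12]


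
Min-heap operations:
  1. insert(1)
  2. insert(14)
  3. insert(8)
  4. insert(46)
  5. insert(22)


insert(1) -> [1]
insert(14) -> [1, 14]
insert(8) -> [1, 14, 8]
insert(46) -> [1, 14, 8, 46]
insert(22) -> [1, 14, 8, 46, 22]

Final heap: [1, 14, 8, 46, 22]


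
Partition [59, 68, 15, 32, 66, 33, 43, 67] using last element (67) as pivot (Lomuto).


Pivot: 67
  59 <= 67: advance i (no swap)
  15 <= 67: swap -> [59, 15, 68, 32, 66, 33, 43, 67]
  32 <= 67: swap -> [59, 15, 32, 68, 66, 33, 43, 67]
  66 <= 67: swap -> [59, 15, 32, 66, 68, 33, 43, 67]
  33 <= 67: swap -> [59, 15, 32, 66, 33, 68, 43, 67]
  43 <= 67: swap -> [59, 15, 32, 66, 33, 43, 68, 67]
Place pivot at 6: [59, 15, 32, 66, 33, 43, 67, 68]

Partitioned: [59, 15, 32, 66, 33, 43, 67, 68]


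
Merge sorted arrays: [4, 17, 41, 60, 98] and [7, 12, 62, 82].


Take 4 from A
Take 7 from B
Take 12 from B
Take 17 from A
Take 41 from A
Take 60 from A
Take 62 from B
Take 82 from B

Merged: [4, 7, 12, 17, 41, 60, 62, 82, 98]


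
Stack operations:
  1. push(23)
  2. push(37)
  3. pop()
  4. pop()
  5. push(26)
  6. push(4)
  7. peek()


push(23) -> [23]
push(37) -> [23, 37]
pop()->37, [23]
pop()->23, []
push(26) -> [26]
push(4) -> [26, 4]
peek()->4

Final stack: [26, 4]


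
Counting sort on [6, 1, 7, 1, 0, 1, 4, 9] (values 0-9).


Input: [6, 1, 7, 1, 0, 1, 4, 9]
Counts: [1, 3, 0, 0, 1, 0, 1, 1, 0, 1]

Sorted: [0, 1, 1, 1, 4, 6, 7, 9]


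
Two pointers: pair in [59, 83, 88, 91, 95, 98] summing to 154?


lo=0(59)+hi=5(98)=157
lo=0(59)+hi=4(95)=154

Yes: 59+95=154


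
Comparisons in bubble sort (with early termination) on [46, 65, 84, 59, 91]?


Algorithm: bubble sort (with early termination)
Input: [46, 65, 84, 59, 91]
Sorted: [46, 59, 65, 84, 91]

9


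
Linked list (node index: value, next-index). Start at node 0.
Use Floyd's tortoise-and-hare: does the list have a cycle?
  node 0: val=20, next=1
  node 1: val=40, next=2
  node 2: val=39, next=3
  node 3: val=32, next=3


Floyd's tortoise (slow, +1) and hare (fast, +2):
  init: slow=0, fast=0
  step 1: slow=1, fast=2
  step 2: slow=2, fast=3
  step 3: slow=3, fast=3
  slow == fast at node 3: cycle detected

Cycle: yes


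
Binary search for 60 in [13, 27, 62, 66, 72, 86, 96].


Step 1: lo=0, hi=6, mid=3, val=66
Step 2: lo=0, hi=2, mid=1, val=27
Step 3: lo=2, hi=2, mid=2, val=62

Not found


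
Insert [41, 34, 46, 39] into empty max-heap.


Insert 41: [41]
Insert 34: [41, 34]
Insert 46: [46, 34, 41]
Insert 39: [46, 39, 41, 34]

Final heap: [46, 39, 41, 34]


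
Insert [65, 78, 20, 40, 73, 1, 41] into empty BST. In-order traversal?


Insert 65: root
Insert 78: R from 65
Insert 20: L from 65
Insert 40: L from 65 -> R from 20
Insert 73: R from 65 -> L from 78
Insert 1: L from 65 -> L from 20
Insert 41: L from 65 -> R from 20 -> R from 40

In-order: [1, 20, 40, 41, 65, 73, 78]


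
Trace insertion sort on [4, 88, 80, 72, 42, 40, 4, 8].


Initial: [4, 88, 80, 72, 42, 40, 4, 8]
Insert 88: [4, 88, 80, 72, 42, 40, 4, 8]
Insert 80: [4, 80, 88, 72, 42, 40, 4, 8]
Insert 72: [4, 72, 80, 88, 42, 40, 4, 8]
Insert 42: [4, 42, 72, 80, 88, 40, 4, 8]
Insert 40: [4, 40, 42, 72, 80, 88, 4, 8]
Insert 4: [4, 4, 40, 42, 72, 80, 88, 8]
Insert 8: [4, 4, 8, 40, 42, 72, 80, 88]

Sorted: [4, 4, 8, 40, 42, 72, 80, 88]


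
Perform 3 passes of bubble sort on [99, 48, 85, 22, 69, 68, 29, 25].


Initial: [99, 48, 85, 22, 69, 68, 29, 25]
Pass 1: [48, 85, 22, 69, 68, 29, 25, 99] (7 swaps)
Pass 2: [48, 22, 69, 68, 29, 25, 85, 99] (5 swaps)
Pass 3: [22, 48, 68, 29, 25, 69, 85, 99] (4 swaps)

After 3 passes: [22, 48, 68, 29, 25, 69, 85, 99]


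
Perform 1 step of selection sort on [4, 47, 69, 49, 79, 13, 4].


Initial: [4, 47, 69, 49, 79, 13, 4]
Step 1: min=4 at 0
  Swap: [4, 47, 69, 49, 79, 13, 4]

After 1 step: [4, 47, 69, 49, 79, 13, 4]


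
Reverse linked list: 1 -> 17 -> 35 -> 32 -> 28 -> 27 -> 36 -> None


Step 1: curr=1, set curr.next=prev(None) | reversed so far: 1
Step 2: curr=17, set curr.next=prev(1) | reversed so far: 17 -> 1
Step 3: curr=35, set curr.next=prev(17) | reversed so far: 35 -> 17 -> 1
Step 4: curr=32, set curr.next=prev(35) | reversed so far: 32 -> 35 -> 17 -> 1
Step 5: curr=28, set curr.next=prev(32) | reversed so far: 28 -> 32 -> 35 -> 17 -> 1
Step 6: curr=27, set curr.next=prev(28) | reversed so far: 27 -> 28 -> 32 -> 35 -> 17 -> 1
Step 7: curr=36, set curr.next=prev(27) | reversed so far: 36 -> 27 -> 28 -> 32 -> 35 -> 17 -> 1

36 -> 27 -> 28 -> 32 -> 35 -> 17 -> 1 -> None


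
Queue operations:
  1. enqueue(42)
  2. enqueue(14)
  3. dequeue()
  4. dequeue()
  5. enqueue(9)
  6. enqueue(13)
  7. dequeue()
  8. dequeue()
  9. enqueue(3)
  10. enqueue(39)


enqueue(42) -> [42]
enqueue(14) -> [42, 14]
dequeue()->42, [14]
dequeue()->14, []
enqueue(9) -> [9]
enqueue(13) -> [9, 13]
dequeue()->9, [13]
dequeue()->13, []
enqueue(3) -> [3]
enqueue(39) -> [3, 39]

Final queue: [3, 39]


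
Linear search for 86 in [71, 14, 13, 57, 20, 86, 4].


i=0: 71!=86
i=1: 14!=86
i=2: 13!=86
i=3: 57!=86
i=4: 20!=86
i=5: 86==86 found!

Found at 5, 6 comps


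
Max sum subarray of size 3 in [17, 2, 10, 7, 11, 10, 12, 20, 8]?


[0:3]: 29
[1:4]: 19
[2:5]: 28
[3:6]: 28
[4:7]: 33
[5:8]: 42
[6:9]: 40

Max: 42 at [5:8]


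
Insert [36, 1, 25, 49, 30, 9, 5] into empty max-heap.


Insert 36: [36]
Insert 1: [36, 1]
Insert 25: [36, 1, 25]
Insert 49: [49, 36, 25, 1]
Insert 30: [49, 36, 25, 1, 30]
Insert 9: [49, 36, 25, 1, 30, 9]
Insert 5: [49, 36, 25, 1, 30, 9, 5]

Final heap: [49, 36, 25, 1, 30, 9, 5]


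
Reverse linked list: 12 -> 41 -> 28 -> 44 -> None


Step 1: curr=12, set curr.next=prev(None) | reversed so far: 12
Step 2: curr=41, set curr.next=prev(12) | reversed so far: 41 -> 12
Step 3: curr=28, set curr.next=prev(41) | reversed so far: 28 -> 41 -> 12
Step 4: curr=44, set curr.next=prev(28) | reversed so far: 44 -> 28 -> 41 -> 12

44 -> 28 -> 41 -> 12 -> None


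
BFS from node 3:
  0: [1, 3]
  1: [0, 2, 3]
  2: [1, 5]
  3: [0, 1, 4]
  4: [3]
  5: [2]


Visit 3, enqueue [0, 1, 4]
Visit 0, enqueue []
Visit 1, enqueue [2]
Visit 4, enqueue []
Visit 2, enqueue [5]
Visit 5, enqueue []

BFS order: [3, 0, 1, 4, 2, 5]


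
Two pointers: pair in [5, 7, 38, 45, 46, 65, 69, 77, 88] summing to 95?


lo=0(5)+hi=8(88)=93
lo=1(7)+hi=8(88)=95

Yes: 7+88=95


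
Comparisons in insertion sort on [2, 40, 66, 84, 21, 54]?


Algorithm: insertion sort
Input: [2, 40, 66, 84, 21, 54]
Sorted: [2, 21, 40, 54, 66, 84]

10


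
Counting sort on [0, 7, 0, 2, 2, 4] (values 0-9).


Input: [0, 7, 0, 2, 2, 4]
Counts: [2, 0, 2, 0, 1, 0, 0, 1, 0, 0]

Sorted: [0, 0, 2, 2, 4, 7]


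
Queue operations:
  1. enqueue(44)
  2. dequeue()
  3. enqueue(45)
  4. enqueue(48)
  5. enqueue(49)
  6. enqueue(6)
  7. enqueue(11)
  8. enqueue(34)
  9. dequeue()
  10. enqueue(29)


enqueue(44) -> [44]
dequeue()->44, []
enqueue(45) -> [45]
enqueue(48) -> [45, 48]
enqueue(49) -> [45, 48, 49]
enqueue(6) -> [45, 48, 49, 6]
enqueue(11) -> [45, 48, 49, 6, 11]
enqueue(34) -> [45, 48, 49, 6, 11, 34]
dequeue()->45, [48, 49, 6, 11, 34]
enqueue(29) -> [48, 49, 6, 11, 34, 29]

Final queue: [48, 49, 6, 11, 34, 29]


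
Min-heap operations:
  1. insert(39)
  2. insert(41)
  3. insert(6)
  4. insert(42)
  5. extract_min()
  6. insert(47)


insert(39) -> [39]
insert(41) -> [39, 41]
insert(6) -> [6, 41, 39]
insert(42) -> [6, 41, 39, 42]
extract_min()->6, [39, 41, 42]
insert(47) -> [39, 41, 42, 47]

Final heap: [39, 41, 42, 47]


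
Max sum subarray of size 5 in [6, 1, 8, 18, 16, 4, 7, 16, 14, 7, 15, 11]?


[0:5]: 49
[1:6]: 47
[2:7]: 53
[3:8]: 61
[4:9]: 57
[5:10]: 48
[6:11]: 59
[7:12]: 63

Max: 63 at [7:12]


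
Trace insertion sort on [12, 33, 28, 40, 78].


Initial: [12, 33, 28, 40, 78]
Insert 33: [12, 33, 28, 40, 78]
Insert 28: [12, 28, 33, 40, 78]
Insert 40: [12, 28, 33, 40, 78]
Insert 78: [12, 28, 33, 40, 78]

Sorted: [12, 28, 33, 40, 78]


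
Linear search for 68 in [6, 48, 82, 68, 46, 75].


i=0: 6!=68
i=1: 48!=68
i=2: 82!=68
i=3: 68==68 found!

Found at 3, 4 comps


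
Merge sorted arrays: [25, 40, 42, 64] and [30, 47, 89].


Take 25 from A
Take 30 from B
Take 40 from A
Take 42 from A
Take 47 from B
Take 64 from A

Merged: [25, 30, 40, 42, 47, 64, 89]


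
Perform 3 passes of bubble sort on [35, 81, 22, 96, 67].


Initial: [35, 81, 22, 96, 67]
Pass 1: [35, 22, 81, 67, 96] (2 swaps)
Pass 2: [22, 35, 67, 81, 96] (2 swaps)
Pass 3: [22, 35, 67, 81, 96] (0 swaps)

After 3 passes: [22, 35, 67, 81, 96]


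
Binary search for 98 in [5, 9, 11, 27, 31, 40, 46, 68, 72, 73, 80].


Step 1: lo=0, hi=10, mid=5, val=40
Step 2: lo=6, hi=10, mid=8, val=72
Step 3: lo=9, hi=10, mid=9, val=73
Step 4: lo=10, hi=10, mid=10, val=80

Not found


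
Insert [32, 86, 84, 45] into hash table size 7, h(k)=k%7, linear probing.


Insert 32: h=4 -> slot 4
Insert 86: h=2 -> slot 2
Insert 84: h=0 -> slot 0
Insert 45: h=3 -> slot 3

Table: [84, None, 86, 45, 32, None, None]


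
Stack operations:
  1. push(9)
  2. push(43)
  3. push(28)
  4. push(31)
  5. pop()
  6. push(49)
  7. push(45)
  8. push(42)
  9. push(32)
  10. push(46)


push(9) -> [9]
push(43) -> [9, 43]
push(28) -> [9, 43, 28]
push(31) -> [9, 43, 28, 31]
pop()->31, [9, 43, 28]
push(49) -> [9, 43, 28, 49]
push(45) -> [9, 43, 28, 49, 45]
push(42) -> [9, 43, 28, 49, 45, 42]
push(32) -> [9, 43, 28, 49, 45, 42, 32]
push(46) -> [9, 43, 28, 49, 45, 42, 32, 46]

Final stack: [9, 43, 28, 49, 45, 42, 32, 46]


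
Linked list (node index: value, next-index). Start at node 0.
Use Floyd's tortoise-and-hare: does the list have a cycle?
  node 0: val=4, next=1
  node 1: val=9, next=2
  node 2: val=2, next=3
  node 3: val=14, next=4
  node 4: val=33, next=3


Floyd's tortoise (slow, +1) and hare (fast, +2):
  init: slow=0, fast=0
  step 1: slow=1, fast=2
  step 2: slow=2, fast=4
  step 3: slow=3, fast=4
  step 4: slow=4, fast=4
  slow == fast at node 4: cycle detected

Cycle: yes


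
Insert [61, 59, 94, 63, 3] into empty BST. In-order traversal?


Insert 61: root
Insert 59: L from 61
Insert 94: R from 61
Insert 63: R from 61 -> L from 94
Insert 3: L from 61 -> L from 59

In-order: [3, 59, 61, 63, 94]


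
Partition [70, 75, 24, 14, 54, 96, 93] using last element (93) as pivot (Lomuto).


Pivot: 93
  70 <= 93: advance i (no swap)
  75 <= 93: advance i (no swap)
  24 <= 93: advance i (no swap)
  14 <= 93: advance i (no swap)
  54 <= 93: advance i (no swap)
Place pivot at 5: [70, 75, 24, 14, 54, 93, 96]

Partitioned: [70, 75, 24, 14, 54, 93, 96]


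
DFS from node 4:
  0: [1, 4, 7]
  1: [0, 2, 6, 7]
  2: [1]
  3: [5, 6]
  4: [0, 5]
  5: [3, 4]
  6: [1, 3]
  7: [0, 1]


Visit 4, push [5, 0]
Visit 0, push [7, 1]
Visit 1, push [7, 6, 2]
Visit 2, push []
Visit 6, push [3]
Visit 3, push [5]
Visit 5, push []
Visit 7, push []

DFS order: [4, 0, 1, 2, 6, 3, 5, 7]


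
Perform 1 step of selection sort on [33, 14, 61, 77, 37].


Initial: [33, 14, 61, 77, 37]
Step 1: min=14 at 1
  Swap: [14, 33, 61, 77, 37]

After 1 step: [14, 33, 61, 77, 37]


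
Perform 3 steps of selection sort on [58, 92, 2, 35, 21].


Initial: [58, 92, 2, 35, 21]
Step 1: min=2 at 2
  Swap: [2, 92, 58, 35, 21]
Step 2: min=21 at 4
  Swap: [2, 21, 58, 35, 92]
Step 3: min=35 at 3
  Swap: [2, 21, 35, 58, 92]

After 3 steps: [2, 21, 35, 58, 92]


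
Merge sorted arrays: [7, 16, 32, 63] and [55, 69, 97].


Take 7 from A
Take 16 from A
Take 32 from A
Take 55 from B
Take 63 from A

Merged: [7, 16, 32, 55, 63, 69, 97]


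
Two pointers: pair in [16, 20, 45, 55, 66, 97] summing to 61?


lo=0(16)+hi=5(97)=113
lo=0(16)+hi=4(66)=82
lo=0(16)+hi=3(55)=71
lo=0(16)+hi=2(45)=61

Yes: 16+45=61


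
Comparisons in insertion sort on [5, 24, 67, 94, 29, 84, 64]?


Algorithm: insertion sort
Input: [5, 24, 67, 94, 29, 84, 64]
Sorted: [5, 24, 29, 64, 67, 84, 94]

12


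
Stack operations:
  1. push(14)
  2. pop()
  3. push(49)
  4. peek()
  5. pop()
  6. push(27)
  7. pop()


push(14) -> [14]
pop()->14, []
push(49) -> [49]
peek()->49
pop()->49, []
push(27) -> [27]
pop()->27, []

Final stack: []


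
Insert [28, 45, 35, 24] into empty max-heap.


Insert 28: [28]
Insert 45: [45, 28]
Insert 35: [45, 28, 35]
Insert 24: [45, 28, 35, 24]

Final heap: [45, 28, 35, 24]


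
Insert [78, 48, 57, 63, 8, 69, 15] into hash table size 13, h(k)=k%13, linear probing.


Insert 78: h=0 -> slot 0
Insert 48: h=9 -> slot 9
Insert 57: h=5 -> slot 5
Insert 63: h=11 -> slot 11
Insert 8: h=8 -> slot 8
Insert 69: h=4 -> slot 4
Insert 15: h=2 -> slot 2

Table: [78, None, 15, None, 69, 57, None, None, 8, 48, None, 63, None]


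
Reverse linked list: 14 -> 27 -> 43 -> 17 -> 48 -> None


Step 1: curr=14, set curr.next=prev(None) | reversed so far: 14
Step 2: curr=27, set curr.next=prev(14) | reversed so far: 27 -> 14
Step 3: curr=43, set curr.next=prev(27) | reversed so far: 43 -> 27 -> 14
Step 4: curr=17, set curr.next=prev(43) | reversed so far: 17 -> 43 -> 27 -> 14
Step 5: curr=48, set curr.next=prev(17) | reversed so far: 48 -> 17 -> 43 -> 27 -> 14

48 -> 17 -> 43 -> 27 -> 14 -> None


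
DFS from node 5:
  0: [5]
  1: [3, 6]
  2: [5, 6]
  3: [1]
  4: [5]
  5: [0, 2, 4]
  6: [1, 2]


Visit 5, push [4, 2, 0]
Visit 0, push []
Visit 2, push [6]
Visit 6, push [1]
Visit 1, push [3]
Visit 3, push []
Visit 4, push []

DFS order: [5, 0, 2, 6, 1, 3, 4]


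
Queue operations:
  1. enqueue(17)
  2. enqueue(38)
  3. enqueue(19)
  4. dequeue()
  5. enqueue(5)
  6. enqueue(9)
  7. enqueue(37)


enqueue(17) -> [17]
enqueue(38) -> [17, 38]
enqueue(19) -> [17, 38, 19]
dequeue()->17, [38, 19]
enqueue(5) -> [38, 19, 5]
enqueue(9) -> [38, 19, 5, 9]
enqueue(37) -> [38, 19, 5, 9, 37]

Final queue: [38, 19, 5, 9, 37]


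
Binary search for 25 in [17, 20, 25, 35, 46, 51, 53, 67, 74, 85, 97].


Step 1: lo=0, hi=10, mid=5, val=51
Step 2: lo=0, hi=4, mid=2, val=25

Found at index 2


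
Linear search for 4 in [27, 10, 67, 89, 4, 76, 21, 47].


i=0: 27!=4
i=1: 10!=4
i=2: 67!=4
i=3: 89!=4
i=4: 4==4 found!

Found at 4, 5 comps


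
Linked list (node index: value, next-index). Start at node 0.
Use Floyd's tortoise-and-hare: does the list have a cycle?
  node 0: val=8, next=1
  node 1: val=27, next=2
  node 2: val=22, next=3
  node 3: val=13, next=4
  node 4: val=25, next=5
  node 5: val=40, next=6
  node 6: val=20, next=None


Floyd's tortoise (slow, +1) and hare (fast, +2):
  init: slow=0, fast=0
  step 1: slow=1, fast=2
  step 2: slow=2, fast=4
  step 3: slow=3, fast=6
  step 4: fast -> None, no cycle

Cycle: no


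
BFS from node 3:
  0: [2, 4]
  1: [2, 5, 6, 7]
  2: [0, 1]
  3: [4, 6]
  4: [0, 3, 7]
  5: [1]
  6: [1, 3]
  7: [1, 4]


Visit 3, enqueue [4, 6]
Visit 4, enqueue [0, 7]
Visit 6, enqueue [1]
Visit 0, enqueue [2]
Visit 7, enqueue []
Visit 1, enqueue [5]
Visit 2, enqueue []
Visit 5, enqueue []

BFS order: [3, 4, 6, 0, 7, 1, 2, 5]


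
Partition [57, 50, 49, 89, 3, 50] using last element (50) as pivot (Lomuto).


Pivot: 50
  50 <= 50: swap -> [50, 57, 49, 89, 3, 50]
  49 <= 50: swap -> [50, 49, 57, 89, 3, 50]
  3 <= 50: swap -> [50, 49, 3, 89, 57, 50]
Place pivot at 3: [50, 49, 3, 50, 57, 89]

Partitioned: [50, 49, 3, 50, 57, 89]


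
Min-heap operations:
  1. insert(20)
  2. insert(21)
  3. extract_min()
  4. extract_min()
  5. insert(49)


insert(20) -> [20]
insert(21) -> [20, 21]
extract_min()->20, [21]
extract_min()->21, []
insert(49) -> [49]

Final heap: [49]


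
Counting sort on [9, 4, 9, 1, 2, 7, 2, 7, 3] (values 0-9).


Input: [9, 4, 9, 1, 2, 7, 2, 7, 3]
Counts: [0, 1, 2, 1, 1, 0, 0, 2, 0, 2]

Sorted: [1, 2, 2, 3, 4, 7, 7, 9, 9]


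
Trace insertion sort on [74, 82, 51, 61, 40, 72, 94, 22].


Initial: [74, 82, 51, 61, 40, 72, 94, 22]
Insert 82: [74, 82, 51, 61, 40, 72, 94, 22]
Insert 51: [51, 74, 82, 61, 40, 72, 94, 22]
Insert 61: [51, 61, 74, 82, 40, 72, 94, 22]
Insert 40: [40, 51, 61, 74, 82, 72, 94, 22]
Insert 72: [40, 51, 61, 72, 74, 82, 94, 22]
Insert 94: [40, 51, 61, 72, 74, 82, 94, 22]
Insert 22: [22, 40, 51, 61, 72, 74, 82, 94]

Sorted: [22, 40, 51, 61, 72, 74, 82, 94]


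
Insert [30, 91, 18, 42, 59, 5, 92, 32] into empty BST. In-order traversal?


Insert 30: root
Insert 91: R from 30
Insert 18: L from 30
Insert 42: R from 30 -> L from 91
Insert 59: R from 30 -> L from 91 -> R from 42
Insert 5: L from 30 -> L from 18
Insert 92: R from 30 -> R from 91
Insert 32: R from 30 -> L from 91 -> L from 42

In-order: [5, 18, 30, 32, 42, 59, 91, 92]


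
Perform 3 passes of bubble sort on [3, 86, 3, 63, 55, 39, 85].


Initial: [3, 86, 3, 63, 55, 39, 85]
Pass 1: [3, 3, 63, 55, 39, 85, 86] (5 swaps)
Pass 2: [3, 3, 55, 39, 63, 85, 86] (2 swaps)
Pass 3: [3, 3, 39, 55, 63, 85, 86] (1 swaps)

After 3 passes: [3, 3, 39, 55, 63, 85, 86]


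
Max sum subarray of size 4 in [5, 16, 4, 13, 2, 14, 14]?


[0:4]: 38
[1:5]: 35
[2:6]: 33
[3:7]: 43

Max: 43 at [3:7]


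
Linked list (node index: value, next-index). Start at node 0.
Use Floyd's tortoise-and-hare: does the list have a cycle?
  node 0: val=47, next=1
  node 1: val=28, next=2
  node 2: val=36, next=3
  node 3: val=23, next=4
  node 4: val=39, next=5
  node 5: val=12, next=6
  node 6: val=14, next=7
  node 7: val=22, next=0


Floyd's tortoise (slow, +1) and hare (fast, +2):
  init: slow=0, fast=0
  step 1: slow=1, fast=2
  step 2: slow=2, fast=4
  step 3: slow=3, fast=6
  step 4: slow=4, fast=0
  step 5: slow=5, fast=2
  step 6: slow=6, fast=4
  step 7: slow=7, fast=6
  step 8: slow=0, fast=0
  slow == fast at node 0: cycle detected

Cycle: yes


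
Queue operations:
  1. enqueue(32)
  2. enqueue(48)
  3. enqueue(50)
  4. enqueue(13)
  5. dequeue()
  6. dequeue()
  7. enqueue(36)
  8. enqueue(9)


enqueue(32) -> [32]
enqueue(48) -> [32, 48]
enqueue(50) -> [32, 48, 50]
enqueue(13) -> [32, 48, 50, 13]
dequeue()->32, [48, 50, 13]
dequeue()->48, [50, 13]
enqueue(36) -> [50, 13, 36]
enqueue(9) -> [50, 13, 36, 9]

Final queue: [50, 13, 36, 9]


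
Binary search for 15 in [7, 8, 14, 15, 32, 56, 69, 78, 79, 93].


Step 1: lo=0, hi=9, mid=4, val=32
Step 2: lo=0, hi=3, mid=1, val=8
Step 3: lo=2, hi=3, mid=2, val=14
Step 4: lo=3, hi=3, mid=3, val=15

Found at index 3


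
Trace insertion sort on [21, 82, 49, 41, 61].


Initial: [21, 82, 49, 41, 61]
Insert 82: [21, 82, 49, 41, 61]
Insert 49: [21, 49, 82, 41, 61]
Insert 41: [21, 41, 49, 82, 61]
Insert 61: [21, 41, 49, 61, 82]

Sorted: [21, 41, 49, 61, 82]


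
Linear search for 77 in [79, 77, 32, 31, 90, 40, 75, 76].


i=0: 79!=77
i=1: 77==77 found!

Found at 1, 2 comps


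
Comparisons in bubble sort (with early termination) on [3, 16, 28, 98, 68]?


Algorithm: bubble sort (with early termination)
Input: [3, 16, 28, 98, 68]
Sorted: [3, 16, 28, 68, 98]

7


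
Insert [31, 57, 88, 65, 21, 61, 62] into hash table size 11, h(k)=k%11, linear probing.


Insert 31: h=9 -> slot 9
Insert 57: h=2 -> slot 2
Insert 88: h=0 -> slot 0
Insert 65: h=10 -> slot 10
Insert 21: h=10, 2 probes -> slot 1
Insert 61: h=6 -> slot 6
Insert 62: h=7 -> slot 7

Table: [88, 21, 57, None, None, None, 61, 62, None, 31, 65]


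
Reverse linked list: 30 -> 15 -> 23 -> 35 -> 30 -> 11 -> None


Step 1: curr=30, set curr.next=prev(None) | reversed so far: 30
Step 2: curr=15, set curr.next=prev(30) | reversed so far: 15 -> 30
Step 3: curr=23, set curr.next=prev(15) | reversed so far: 23 -> 15 -> 30
Step 4: curr=35, set curr.next=prev(23) | reversed so far: 35 -> 23 -> 15 -> 30
Step 5: curr=30, set curr.next=prev(35) | reversed so far: 30 -> 35 -> 23 -> 15 -> 30
Step 6: curr=11, set curr.next=prev(30) | reversed so far: 11 -> 30 -> 35 -> 23 -> 15 -> 30

11 -> 30 -> 35 -> 23 -> 15 -> 30 -> None


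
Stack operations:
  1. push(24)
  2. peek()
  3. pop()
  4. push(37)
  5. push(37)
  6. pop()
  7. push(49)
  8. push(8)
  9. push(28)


push(24) -> [24]
peek()->24
pop()->24, []
push(37) -> [37]
push(37) -> [37, 37]
pop()->37, [37]
push(49) -> [37, 49]
push(8) -> [37, 49, 8]
push(28) -> [37, 49, 8, 28]

Final stack: [37, 49, 8, 28]


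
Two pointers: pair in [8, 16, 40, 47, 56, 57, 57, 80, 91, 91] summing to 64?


lo=0(8)+hi=9(91)=99
lo=0(8)+hi=8(91)=99
lo=0(8)+hi=7(80)=88
lo=0(8)+hi=6(57)=65
lo=0(8)+hi=5(57)=65
lo=0(8)+hi=4(56)=64

Yes: 8+56=64


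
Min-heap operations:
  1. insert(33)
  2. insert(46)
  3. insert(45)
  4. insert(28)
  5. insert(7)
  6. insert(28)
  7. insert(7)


insert(33) -> [33]
insert(46) -> [33, 46]
insert(45) -> [33, 46, 45]
insert(28) -> [28, 33, 45, 46]
insert(7) -> [7, 28, 45, 46, 33]
insert(28) -> [7, 28, 28, 46, 33, 45]
insert(7) -> [7, 28, 7, 46, 33, 45, 28]

Final heap: [7, 28, 7, 46, 33, 45, 28]


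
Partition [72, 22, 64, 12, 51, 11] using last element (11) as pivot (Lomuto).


Pivot: 11
Place pivot at 0: [11, 22, 64, 12, 51, 72]

Partitioned: [11, 22, 64, 12, 51, 72]


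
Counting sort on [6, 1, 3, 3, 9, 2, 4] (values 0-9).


Input: [6, 1, 3, 3, 9, 2, 4]
Counts: [0, 1, 1, 2, 1, 0, 1, 0, 0, 1]

Sorted: [1, 2, 3, 3, 4, 6, 9]


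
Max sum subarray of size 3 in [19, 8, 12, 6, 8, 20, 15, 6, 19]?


[0:3]: 39
[1:4]: 26
[2:5]: 26
[3:6]: 34
[4:7]: 43
[5:8]: 41
[6:9]: 40

Max: 43 at [4:7]


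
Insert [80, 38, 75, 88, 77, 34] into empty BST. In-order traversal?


Insert 80: root
Insert 38: L from 80
Insert 75: L from 80 -> R from 38
Insert 88: R from 80
Insert 77: L from 80 -> R from 38 -> R from 75
Insert 34: L from 80 -> L from 38

In-order: [34, 38, 75, 77, 80, 88]


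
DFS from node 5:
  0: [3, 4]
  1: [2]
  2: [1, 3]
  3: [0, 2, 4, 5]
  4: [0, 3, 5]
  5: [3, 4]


Visit 5, push [4, 3]
Visit 3, push [4, 2, 0]
Visit 0, push [4]
Visit 4, push []
Visit 2, push [1]
Visit 1, push []

DFS order: [5, 3, 0, 4, 2, 1]


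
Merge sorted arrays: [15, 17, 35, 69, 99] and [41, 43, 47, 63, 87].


Take 15 from A
Take 17 from A
Take 35 from A
Take 41 from B
Take 43 from B
Take 47 from B
Take 63 from B
Take 69 from A
Take 87 from B

Merged: [15, 17, 35, 41, 43, 47, 63, 69, 87, 99]


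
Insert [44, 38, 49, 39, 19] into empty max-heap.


Insert 44: [44]
Insert 38: [44, 38]
Insert 49: [49, 38, 44]
Insert 39: [49, 39, 44, 38]
Insert 19: [49, 39, 44, 38, 19]

Final heap: [49, 39, 44, 38, 19]


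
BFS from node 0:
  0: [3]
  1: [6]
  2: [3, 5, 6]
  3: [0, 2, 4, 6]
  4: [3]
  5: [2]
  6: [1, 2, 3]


Visit 0, enqueue [3]
Visit 3, enqueue [2, 4, 6]
Visit 2, enqueue [5]
Visit 4, enqueue []
Visit 6, enqueue [1]
Visit 5, enqueue []
Visit 1, enqueue []

BFS order: [0, 3, 2, 4, 6, 5, 1]


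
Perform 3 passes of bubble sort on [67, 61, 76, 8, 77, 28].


Initial: [67, 61, 76, 8, 77, 28]
Pass 1: [61, 67, 8, 76, 28, 77] (3 swaps)
Pass 2: [61, 8, 67, 28, 76, 77] (2 swaps)
Pass 3: [8, 61, 28, 67, 76, 77] (2 swaps)

After 3 passes: [8, 61, 28, 67, 76, 77]


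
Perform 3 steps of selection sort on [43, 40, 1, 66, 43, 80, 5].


Initial: [43, 40, 1, 66, 43, 80, 5]
Step 1: min=1 at 2
  Swap: [1, 40, 43, 66, 43, 80, 5]
Step 2: min=5 at 6
  Swap: [1, 5, 43, 66, 43, 80, 40]
Step 3: min=40 at 6
  Swap: [1, 5, 40, 66, 43, 80, 43]

After 3 steps: [1, 5, 40, 66, 43, 80, 43]


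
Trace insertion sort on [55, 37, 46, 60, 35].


Initial: [55, 37, 46, 60, 35]
Insert 37: [37, 55, 46, 60, 35]
Insert 46: [37, 46, 55, 60, 35]
Insert 60: [37, 46, 55, 60, 35]
Insert 35: [35, 37, 46, 55, 60]

Sorted: [35, 37, 46, 55, 60]


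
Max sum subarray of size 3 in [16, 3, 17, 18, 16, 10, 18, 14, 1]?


[0:3]: 36
[1:4]: 38
[2:5]: 51
[3:6]: 44
[4:7]: 44
[5:8]: 42
[6:9]: 33

Max: 51 at [2:5]


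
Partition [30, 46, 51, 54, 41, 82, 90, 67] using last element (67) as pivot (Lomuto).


Pivot: 67
  30 <= 67: advance i (no swap)
  46 <= 67: advance i (no swap)
  51 <= 67: advance i (no swap)
  54 <= 67: advance i (no swap)
  41 <= 67: advance i (no swap)
Place pivot at 5: [30, 46, 51, 54, 41, 67, 90, 82]

Partitioned: [30, 46, 51, 54, 41, 67, 90, 82]


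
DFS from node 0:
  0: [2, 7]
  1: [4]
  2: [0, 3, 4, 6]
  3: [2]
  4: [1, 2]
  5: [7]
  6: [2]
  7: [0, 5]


Visit 0, push [7, 2]
Visit 2, push [6, 4, 3]
Visit 3, push []
Visit 4, push [1]
Visit 1, push []
Visit 6, push []
Visit 7, push [5]
Visit 5, push []

DFS order: [0, 2, 3, 4, 1, 6, 7, 5]


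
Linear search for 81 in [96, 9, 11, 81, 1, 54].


i=0: 96!=81
i=1: 9!=81
i=2: 11!=81
i=3: 81==81 found!

Found at 3, 4 comps


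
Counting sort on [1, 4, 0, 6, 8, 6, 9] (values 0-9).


Input: [1, 4, 0, 6, 8, 6, 9]
Counts: [1, 1, 0, 0, 1, 0, 2, 0, 1, 1]

Sorted: [0, 1, 4, 6, 6, 8, 9]


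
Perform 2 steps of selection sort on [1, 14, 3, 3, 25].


Initial: [1, 14, 3, 3, 25]
Step 1: min=1 at 0
  Swap: [1, 14, 3, 3, 25]
Step 2: min=3 at 2
  Swap: [1, 3, 14, 3, 25]

After 2 steps: [1, 3, 14, 3, 25]


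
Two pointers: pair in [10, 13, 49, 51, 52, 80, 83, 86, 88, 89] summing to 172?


lo=0(10)+hi=9(89)=99
lo=1(13)+hi=9(89)=102
lo=2(49)+hi=9(89)=138
lo=3(51)+hi=9(89)=140
lo=4(52)+hi=9(89)=141
lo=5(80)+hi=9(89)=169
lo=6(83)+hi=9(89)=172

Yes: 83+89=172


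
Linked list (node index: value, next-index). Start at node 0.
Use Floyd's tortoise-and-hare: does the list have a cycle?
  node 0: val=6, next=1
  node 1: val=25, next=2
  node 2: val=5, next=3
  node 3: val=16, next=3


Floyd's tortoise (slow, +1) and hare (fast, +2):
  init: slow=0, fast=0
  step 1: slow=1, fast=2
  step 2: slow=2, fast=3
  step 3: slow=3, fast=3
  slow == fast at node 3: cycle detected

Cycle: yes


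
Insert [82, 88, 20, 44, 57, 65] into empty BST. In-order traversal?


Insert 82: root
Insert 88: R from 82
Insert 20: L from 82
Insert 44: L from 82 -> R from 20
Insert 57: L from 82 -> R from 20 -> R from 44
Insert 65: L from 82 -> R from 20 -> R from 44 -> R from 57

In-order: [20, 44, 57, 65, 82, 88]


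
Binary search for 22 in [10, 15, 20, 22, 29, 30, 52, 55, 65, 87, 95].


Step 1: lo=0, hi=10, mid=5, val=30
Step 2: lo=0, hi=4, mid=2, val=20
Step 3: lo=3, hi=4, mid=3, val=22

Found at index 3


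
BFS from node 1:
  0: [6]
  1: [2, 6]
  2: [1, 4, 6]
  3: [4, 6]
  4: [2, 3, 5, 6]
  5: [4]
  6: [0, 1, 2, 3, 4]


Visit 1, enqueue [2, 6]
Visit 2, enqueue [4]
Visit 6, enqueue [0, 3]
Visit 4, enqueue [5]
Visit 0, enqueue []
Visit 3, enqueue []
Visit 5, enqueue []

BFS order: [1, 2, 6, 4, 0, 3, 5]


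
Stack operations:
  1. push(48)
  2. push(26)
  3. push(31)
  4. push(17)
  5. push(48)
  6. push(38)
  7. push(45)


push(48) -> [48]
push(26) -> [48, 26]
push(31) -> [48, 26, 31]
push(17) -> [48, 26, 31, 17]
push(48) -> [48, 26, 31, 17, 48]
push(38) -> [48, 26, 31, 17, 48, 38]
push(45) -> [48, 26, 31, 17, 48, 38, 45]

Final stack: [48, 26, 31, 17, 48, 38, 45]


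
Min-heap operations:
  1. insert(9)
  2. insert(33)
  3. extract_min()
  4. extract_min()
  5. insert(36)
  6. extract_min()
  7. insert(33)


insert(9) -> [9]
insert(33) -> [9, 33]
extract_min()->9, [33]
extract_min()->33, []
insert(36) -> [36]
extract_min()->36, []
insert(33) -> [33]

Final heap: [33]


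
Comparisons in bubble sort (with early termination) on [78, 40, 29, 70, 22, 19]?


Algorithm: bubble sort (with early termination)
Input: [78, 40, 29, 70, 22, 19]
Sorted: [19, 22, 29, 40, 70, 78]

15


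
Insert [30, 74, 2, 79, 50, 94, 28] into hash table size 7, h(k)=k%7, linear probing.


Insert 30: h=2 -> slot 2
Insert 74: h=4 -> slot 4
Insert 2: h=2, 1 probes -> slot 3
Insert 79: h=2, 3 probes -> slot 5
Insert 50: h=1 -> slot 1
Insert 94: h=3, 3 probes -> slot 6
Insert 28: h=0 -> slot 0

Table: [28, 50, 30, 2, 74, 79, 94]


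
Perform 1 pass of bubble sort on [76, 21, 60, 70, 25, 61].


Initial: [76, 21, 60, 70, 25, 61]
Pass 1: [21, 60, 70, 25, 61, 76] (5 swaps)

After 1 pass: [21, 60, 70, 25, 61, 76]


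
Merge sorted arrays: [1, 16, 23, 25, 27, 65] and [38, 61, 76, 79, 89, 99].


Take 1 from A
Take 16 from A
Take 23 from A
Take 25 from A
Take 27 from A
Take 38 from B
Take 61 from B
Take 65 from A

Merged: [1, 16, 23, 25, 27, 38, 61, 65, 76, 79, 89, 99]


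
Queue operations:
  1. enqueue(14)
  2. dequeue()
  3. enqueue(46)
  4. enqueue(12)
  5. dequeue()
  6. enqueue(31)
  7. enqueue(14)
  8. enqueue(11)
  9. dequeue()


enqueue(14) -> [14]
dequeue()->14, []
enqueue(46) -> [46]
enqueue(12) -> [46, 12]
dequeue()->46, [12]
enqueue(31) -> [12, 31]
enqueue(14) -> [12, 31, 14]
enqueue(11) -> [12, 31, 14, 11]
dequeue()->12, [31, 14, 11]

Final queue: [31, 14, 11]


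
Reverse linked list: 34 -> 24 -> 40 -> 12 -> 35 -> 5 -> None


Step 1: curr=34, set curr.next=prev(None) | reversed so far: 34
Step 2: curr=24, set curr.next=prev(34) | reversed so far: 24 -> 34
Step 3: curr=40, set curr.next=prev(24) | reversed so far: 40 -> 24 -> 34
Step 4: curr=12, set curr.next=prev(40) | reversed so far: 12 -> 40 -> 24 -> 34
Step 5: curr=35, set curr.next=prev(12) | reversed so far: 35 -> 12 -> 40 -> 24 -> 34
Step 6: curr=5, set curr.next=prev(35) | reversed so far: 5 -> 35 -> 12 -> 40 -> 24 -> 34

5 -> 35 -> 12 -> 40 -> 24 -> 34 -> None


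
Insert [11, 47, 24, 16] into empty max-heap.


Insert 11: [11]
Insert 47: [47, 11]
Insert 24: [47, 11, 24]
Insert 16: [47, 16, 24, 11]

Final heap: [47, 16, 24, 11]


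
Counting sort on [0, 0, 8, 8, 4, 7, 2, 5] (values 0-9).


Input: [0, 0, 8, 8, 4, 7, 2, 5]
Counts: [2, 0, 1, 0, 1, 1, 0, 1, 2, 0]

Sorted: [0, 0, 2, 4, 5, 7, 8, 8]


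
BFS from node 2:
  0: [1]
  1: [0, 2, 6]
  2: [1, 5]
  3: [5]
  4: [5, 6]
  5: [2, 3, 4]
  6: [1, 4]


Visit 2, enqueue [1, 5]
Visit 1, enqueue [0, 6]
Visit 5, enqueue [3, 4]
Visit 0, enqueue []
Visit 6, enqueue []
Visit 3, enqueue []
Visit 4, enqueue []

BFS order: [2, 1, 5, 0, 6, 3, 4]


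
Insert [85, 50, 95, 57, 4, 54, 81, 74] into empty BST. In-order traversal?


Insert 85: root
Insert 50: L from 85
Insert 95: R from 85
Insert 57: L from 85 -> R from 50
Insert 4: L from 85 -> L from 50
Insert 54: L from 85 -> R from 50 -> L from 57
Insert 81: L from 85 -> R from 50 -> R from 57
Insert 74: L from 85 -> R from 50 -> R from 57 -> L from 81

In-order: [4, 50, 54, 57, 74, 81, 85, 95]


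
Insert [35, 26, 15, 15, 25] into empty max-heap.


Insert 35: [35]
Insert 26: [35, 26]
Insert 15: [35, 26, 15]
Insert 15: [35, 26, 15, 15]
Insert 25: [35, 26, 15, 15, 25]

Final heap: [35, 26, 15, 15, 25]


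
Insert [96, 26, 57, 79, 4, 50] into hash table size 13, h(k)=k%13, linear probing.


Insert 96: h=5 -> slot 5
Insert 26: h=0 -> slot 0
Insert 57: h=5, 1 probes -> slot 6
Insert 79: h=1 -> slot 1
Insert 4: h=4 -> slot 4
Insert 50: h=11 -> slot 11

Table: [26, 79, None, None, 4, 96, 57, None, None, None, None, 50, None]


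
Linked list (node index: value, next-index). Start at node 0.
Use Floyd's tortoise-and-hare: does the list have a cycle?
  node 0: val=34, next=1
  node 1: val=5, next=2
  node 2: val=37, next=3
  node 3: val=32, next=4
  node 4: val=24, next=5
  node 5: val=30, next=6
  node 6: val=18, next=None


Floyd's tortoise (slow, +1) and hare (fast, +2):
  init: slow=0, fast=0
  step 1: slow=1, fast=2
  step 2: slow=2, fast=4
  step 3: slow=3, fast=6
  step 4: fast -> None, no cycle

Cycle: no


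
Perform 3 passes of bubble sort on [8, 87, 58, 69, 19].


Initial: [8, 87, 58, 69, 19]
Pass 1: [8, 58, 69, 19, 87] (3 swaps)
Pass 2: [8, 58, 19, 69, 87] (1 swaps)
Pass 3: [8, 19, 58, 69, 87] (1 swaps)

After 3 passes: [8, 19, 58, 69, 87]


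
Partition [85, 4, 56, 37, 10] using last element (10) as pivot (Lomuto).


Pivot: 10
  4 <= 10: swap -> [4, 85, 56, 37, 10]
Place pivot at 1: [4, 10, 56, 37, 85]

Partitioned: [4, 10, 56, 37, 85]


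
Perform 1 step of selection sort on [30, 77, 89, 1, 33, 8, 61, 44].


Initial: [30, 77, 89, 1, 33, 8, 61, 44]
Step 1: min=1 at 3
  Swap: [1, 77, 89, 30, 33, 8, 61, 44]

After 1 step: [1, 77, 89, 30, 33, 8, 61, 44]


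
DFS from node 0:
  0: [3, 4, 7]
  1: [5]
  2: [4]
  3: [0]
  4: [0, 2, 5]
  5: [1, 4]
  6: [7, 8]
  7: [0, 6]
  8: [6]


Visit 0, push [7, 4, 3]
Visit 3, push []
Visit 4, push [5, 2]
Visit 2, push []
Visit 5, push [1]
Visit 1, push []
Visit 7, push [6]
Visit 6, push [8]
Visit 8, push []

DFS order: [0, 3, 4, 2, 5, 1, 7, 6, 8]


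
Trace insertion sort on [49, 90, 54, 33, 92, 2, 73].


Initial: [49, 90, 54, 33, 92, 2, 73]
Insert 90: [49, 90, 54, 33, 92, 2, 73]
Insert 54: [49, 54, 90, 33, 92, 2, 73]
Insert 33: [33, 49, 54, 90, 92, 2, 73]
Insert 92: [33, 49, 54, 90, 92, 2, 73]
Insert 2: [2, 33, 49, 54, 90, 92, 73]
Insert 73: [2, 33, 49, 54, 73, 90, 92]

Sorted: [2, 33, 49, 54, 73, 90, 92]


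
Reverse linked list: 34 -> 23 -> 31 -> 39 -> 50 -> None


Step 1: curr=34, set curr.next=prev(None) | reversed so far: 34
Step 2: curr=23, set curr.next=prev(34) | reversed so far: 23 -> 34
Step 3: curr=31, set curr.next=prev(23) | reversed so far: 31 -> 23 -> 34
Step 4: curr=39, set curr.next=prev(31) | reversed so far: 39 -> 31 -> 23 -> 34
Step 5: curr=50, set curr.next=prev(39) | reversed so far: 50 -> 39 -> 31 -> 23 -> 34

50 -> 39 -> 31 -> 23 -> 34 -> None


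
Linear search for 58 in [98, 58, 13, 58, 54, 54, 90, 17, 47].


i=0: 98!=58
i=1: 58==58 found!

Found at 1, 2 comps


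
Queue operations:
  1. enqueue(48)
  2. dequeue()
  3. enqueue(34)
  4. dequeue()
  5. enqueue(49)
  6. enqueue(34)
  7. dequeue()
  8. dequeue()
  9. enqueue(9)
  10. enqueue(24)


enqueue(48) -> [48]
dequeue()->48, []
enqueue(34) -> [34]
dequeue()->34, []
enqueue(49) -> [49]
enqueue(34) -> [49, 34]
dequeue()->49, [34]
dequeue()->34, []
enqueue(9) -> [9]
enqueue(24) -> [9, 24]

Final queue: [9, 24]


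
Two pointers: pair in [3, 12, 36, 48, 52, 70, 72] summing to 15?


lo=0(3)+hi=6(72)=75
lo=0(3)+hi=5(70)=73
lo=0(3)+hi=4(52)=55
lo=0(3)+hi=3(48)=51
lo=0(3)+hi=2(36)=39
lo=0(3)+hi=1(12)=15

Yes: 3+12=15


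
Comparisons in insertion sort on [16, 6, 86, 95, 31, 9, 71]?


Algorithm: insertion sort
Input: [16, 6, 86, 95, 31, 9, 71]
Sorted: [6, 9, 16, 31, 71, 86, 95]

14


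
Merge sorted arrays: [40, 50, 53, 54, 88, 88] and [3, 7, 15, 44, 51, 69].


Take 3 from B
Take 7 from B
Take 15 from B
Take 40 from A
Take 44 from B
Take 50 from A
Take 51 from B
Take 53 from A
Take 54 from A
Take 69 from B

Merged: [3, 7, 15, 40, 44, 50, 51, 53, 54, 69, 88, 88]


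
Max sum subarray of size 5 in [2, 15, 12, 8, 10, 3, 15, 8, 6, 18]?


[0:5]: 47
[1:6]: 48
[2:7]: 48
[3:8]: 44
[4:9]: 42
[5:10]: 50

Max: 50 at [5:10]


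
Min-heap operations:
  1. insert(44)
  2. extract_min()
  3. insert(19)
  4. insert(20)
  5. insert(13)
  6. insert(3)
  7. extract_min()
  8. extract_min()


insert(44) -> [44]
extract_min()->44, []
insert(19) -> [19]
insert(20) -> [19, 20]
insert(13) -> [13, 20, 19]
insert(3) -> [3, 13, 19, 20]
extract_min()->3, [13, 20, 19]
extract_min()->13, [19, 20]

Final heap: [19, 20]


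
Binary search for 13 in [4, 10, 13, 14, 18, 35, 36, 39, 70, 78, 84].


Step 1: lo=0, hi=10, mid=5, val=35
Step 2: lo=0, hi=4, mid=2, val=13

Found at index 2


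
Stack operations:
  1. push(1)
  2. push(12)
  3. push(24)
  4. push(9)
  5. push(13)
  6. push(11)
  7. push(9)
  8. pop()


push(1) -> [1]
push(12) -> [1, 12]
push(24) -> [1, 12, 24]
push(9) -> [1, 12, 24, 9]
push(13) -> [1, 12, 24, 9, 13]
push(11) -> [1, 12, 24, 9, 13, 11]
push(9) -> [1, 12, 24, 9, 13, 11, 9]
pop()->9, [1, 12, 24, 9, 13, 11]

Final stack: [1, 12, 24, 9, 13, 11]


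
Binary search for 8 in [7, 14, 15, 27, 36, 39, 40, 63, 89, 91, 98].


Step 1: lo=0, hi=10, mid=5, val=39
Step 2: lo=0, hi=4, mid=2, val=15
Step 3: lo=0, hi=1, mid=0, val=7
Step 4: lo=1, hi=1, mid=1, val=14

Not found


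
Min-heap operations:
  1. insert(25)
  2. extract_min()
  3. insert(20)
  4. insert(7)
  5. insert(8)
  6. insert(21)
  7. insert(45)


insert(25) -> [25]
extract_min()->25, []
insert(20) -> [20]
insert(7) -> [7, 20]
insert(8) -> [7, 20, 8]
insert(21) -> [7, 20, 8, 21]
insert(45) -> [7, 20, 8, 21, 45]

Final heap: [7, 20, 8, 21, 45]


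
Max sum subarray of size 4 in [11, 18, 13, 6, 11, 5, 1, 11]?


[0:4]: 48
[1:5]: 48
[2:6]: 35
[3:7]: 23
[4:8]: 28

Max: 48 at [0:4]


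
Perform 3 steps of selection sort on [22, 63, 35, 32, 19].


Initial: [22, 63, 35, 32, 19]
Step 1: min=19 at 4
  Swap: [19, 63, 35, 32, 22]
Step 2: min=22 at 4
  Swap: [19, 22, 35, 32, 63]
Step 3: min=32 at 3
  Swap: [19, 22, 32, 35, 63]

After 3 steps: [19, 22, 32, 35, 63]
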